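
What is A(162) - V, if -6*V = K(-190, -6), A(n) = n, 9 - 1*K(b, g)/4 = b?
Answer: 884/3 ≈ 294.67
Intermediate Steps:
K(b, g) = 36 - 4*b
V = -398/3 (V = -(36 - 4*(-190))/6 = -(36 + 760)/6 = -1/6*796 = -398/3 ≈ -132.67)
A(162) - V = 162 - 1*(-398/3) = 162 + 398/3 = 884/3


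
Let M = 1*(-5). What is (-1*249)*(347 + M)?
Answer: -85158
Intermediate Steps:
M = -5
(-1*249)*(347 + M) = (-1*249)*(347 - 5) = -249*342 = -85158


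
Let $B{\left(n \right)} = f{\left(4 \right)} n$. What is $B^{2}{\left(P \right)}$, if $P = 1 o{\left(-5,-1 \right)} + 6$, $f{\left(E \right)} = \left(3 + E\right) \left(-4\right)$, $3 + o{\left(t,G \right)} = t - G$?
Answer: $784$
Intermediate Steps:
$o{\left(t,G \right)} = -3 + t - G$ ($o{\left(t,G \right)} = -3 - \left(G - t\right) = -3 + t - G$)
$f{\left(E \right)} = -12 - 4 E$
$P = -1$ ($P = 1 \left(-3 - 5 - -1\right) + 6 = 1 \left(-3 - 5 + 1\right) + 6 = 1 \left(-7\right) + 6 = -7 + 6 = -1$)
$B{\left(n \right)} = - 28 n$ ($B{\left(n \right)} = \left(-12 - 16\right) n = - 28 n$)
$B^{2}{\left(P \right)} = \left(\left(-28\right) \left(-1\right)\right)^{2} = 28^{2} = 784$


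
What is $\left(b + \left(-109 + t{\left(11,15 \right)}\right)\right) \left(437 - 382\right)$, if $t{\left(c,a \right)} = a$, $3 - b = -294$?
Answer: $11165$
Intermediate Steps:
$b = 297$ ($b = 3 - -294 = 3 + 294 = 297$)
$\left(b + \left(-109 + t{\left(11,15 \right)}\right)\right) \left(437 - 382\right) = \left(297 + \left(-109 + 15\right)\right) \left(437 - 382\right) = \left(297 - 94\right) 55 = 203 \cdot 55 = 11165$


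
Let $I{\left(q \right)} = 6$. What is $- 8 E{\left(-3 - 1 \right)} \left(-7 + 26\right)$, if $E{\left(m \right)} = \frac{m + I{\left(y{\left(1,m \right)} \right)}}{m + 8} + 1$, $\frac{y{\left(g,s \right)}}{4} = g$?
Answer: $-228$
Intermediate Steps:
$y{\left(g,s \right)} = 4 g$
$E{\left(m \right)} = 1 + \frac{6 + m}{8 + m}$ ($E{\left(m \right)} = \frac{m + 6}{m + 8} + 1 = \frac{6 + m}{8 + m} + 1 = 1 + \frac{6 + m}{8 + m}$)
$- 8 E{\left(-3 - 1 \right)} \left(-7 + 26\right) = - 8 \frac{2 \left(7 - 4\right)}{8 - 4} \left(-7 + 26\right) = - 8 \frac{2 \left(7 - 4\right)}{8 - 4} \cdot 19 = - 8 \cdot 2 \cdot \frac{1}{4} \cdot 3 \cdot 19 = \left(-8\right) \frac{3}{2} \cdot 19 = \left(-12\right) 19 = -228$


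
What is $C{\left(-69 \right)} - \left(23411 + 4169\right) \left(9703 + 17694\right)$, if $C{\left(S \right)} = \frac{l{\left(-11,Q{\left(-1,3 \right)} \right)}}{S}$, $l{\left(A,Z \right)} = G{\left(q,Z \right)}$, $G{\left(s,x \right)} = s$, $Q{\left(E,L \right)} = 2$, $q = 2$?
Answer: $- \frac{52137038942}{69} \approx -7.5561 \cdot 10^{8}$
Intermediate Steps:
$l{\left(A,Z \right)} = 2$
$C{\left(S \right)} = \frac{2}{S}$
$C{\left(-69 \right)} - \left(23411 + 4169\right) \left(9703 + 17694\right) = \frac{2}{-69} - \left(23411 + 4169\right) \left(9703 + 17694\right) = 2 \left(- \frac{1}{69}\right) - 27580 \cdot 27397 = - \frac{2}{69} - 755609260 = - \frac{52137038942}{69}$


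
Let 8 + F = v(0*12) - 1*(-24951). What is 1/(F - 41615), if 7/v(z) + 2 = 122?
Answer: -120/2000633 ≈ -5.9981e-5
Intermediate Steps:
v(z) = 7/120 (v(z) = 7/(-2 + 122) = 7/120)
F = 2993167/120 (F = -8 + (7/120 - 1*(-24951)) = -8 + (7/120 + 24951) = -8 + 2994127/120 = 2993167/120 ≈ 24943.)
1/(F - 41615) = 1/(2993167/120 - 41615) = 1/(-2000633/120) = -120/2000633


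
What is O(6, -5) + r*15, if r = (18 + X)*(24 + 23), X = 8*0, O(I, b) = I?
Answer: 12696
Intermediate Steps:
X = 0
r = 846 (r = (18 + 0)*(24 + 23) = 18*47 = 846)
O(6, -5) + r*15 = 6 + 846*15 = 6 + 12690 = 12696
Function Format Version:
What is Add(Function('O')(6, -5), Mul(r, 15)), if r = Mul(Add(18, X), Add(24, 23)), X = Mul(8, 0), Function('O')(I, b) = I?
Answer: 12696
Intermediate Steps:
X = 0
r = 846 (r = Mul(Add(18, 0), Add(24, 23)) = Mul(18, 47) = 846)
Add(Function('O')(6, -5), Mul(r, 15)) = Add(6, Mul(846, 15)) = Add(6, 12690) = 12696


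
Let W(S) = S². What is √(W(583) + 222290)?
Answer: √562179 ≈ 749.79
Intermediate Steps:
√(W(583) + 222290) = √(583² + 222290) = √(339889 + 222290) = √562179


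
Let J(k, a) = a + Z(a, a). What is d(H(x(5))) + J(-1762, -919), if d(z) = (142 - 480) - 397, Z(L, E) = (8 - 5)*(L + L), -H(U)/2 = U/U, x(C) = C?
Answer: -7168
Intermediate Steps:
H(U) = -2 (H(U) = -2*U/U = -2*1 = -2)
Z(L, E) = 6*L (Z(L, E) = 3*(2*L) = 6*L)
J(k, a) = 7*a (J(k, a) = a + 6*a = 7*a)
d(z) = -735 (d(z) = -338 - 397 = -735)
d(H(x(5))) + J(-1762, -919) = -735 + 7*(-919) = -735 - 6433 = -7168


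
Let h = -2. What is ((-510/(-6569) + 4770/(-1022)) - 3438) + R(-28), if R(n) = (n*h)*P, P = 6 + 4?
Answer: -9676158857/3356759 ≈ -2882.6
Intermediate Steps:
P = 10
R(n) = -20*n (R(n) = (n*(-2))*10 = -2*n*10 = -20*n)
((-510/(-6569) + 4770/(-1022)) - 3438) + R(-28) = ((-510/(-6569) + 4770/(-1022)) - 3438) - 20*(-28) = ((-510*(-1/6569) + 4770*(-1/1022)) - 3438) + 560 = ((510/6569 - 2385/511) - 3438) + 560 = (-15406455/3356759 - 3438) + 560 = -11555943897/3356759 + 560 = -9676158857/3356759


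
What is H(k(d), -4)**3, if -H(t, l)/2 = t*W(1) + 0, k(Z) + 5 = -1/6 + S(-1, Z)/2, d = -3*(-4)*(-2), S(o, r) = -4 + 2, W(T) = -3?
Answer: -50653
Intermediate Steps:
S(o, r) = -2
d = -24 (d = 12*(-2) = -24)
k(Z) = -37/6 (k(Z) = -5 + (-1/6 - 2/2) = -5 + (-1*1/6 - 2*1/2) = -5 + (-1/6 - 1) = -5 - 7/6 = -37/6)
H(t, l) = 6*t (H(t, l) = -2*(t*(-3) + 0) = -2*(-3*t + 0) = -(-6)*t = 6*t)
H(k(d), -4)**3 = (6*(-37/6))**3 = (-37)**3 = -50653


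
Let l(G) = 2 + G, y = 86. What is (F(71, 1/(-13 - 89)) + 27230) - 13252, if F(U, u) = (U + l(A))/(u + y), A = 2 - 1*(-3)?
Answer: 122608994/8771 ≈ 13979.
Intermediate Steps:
A = 5 (A = 2 + 3 = 5)
F(U, u) = (7 + U)/(86 + u) (F(U, u) = (U + (2 + 5))/(u + 86) = (U + 7)/(86 + u) = (7 + U)/(86 + u))
(F(71, 1/(-13 - 89)) + 27230) - 13252 = ((7 + 71)/(86 + 1/(-13 - 89)) + 27230) - 13252 = (78/(86 + 1/(-102)) + 27230) - 13252 = (78/(86 - 1/102) + 27230) - 13252 = (78/(8771/102) + 27230) - 13252 = ((102/8771)*78 + 27230) - 13252 = (7956/8771 + 27230) - 13252 = 238842286/8771 - 13252 = 122608994/8771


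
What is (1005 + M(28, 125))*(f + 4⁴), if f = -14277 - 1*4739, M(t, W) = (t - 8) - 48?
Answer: -18328520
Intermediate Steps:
M(t, W) = -56 + t (M(t, W) = (-8 + t) - 48 = -56 + t)
f = -19016 (f = -14277 - 4739 = -19016)
(1005 + M(28, 125))*(f + 4⁴) = (1005 + (-56 + 28))*(-19016 + 4⁴) = (1005 - 28)*(-19016 + 256) = 977*(-18760) = -18328520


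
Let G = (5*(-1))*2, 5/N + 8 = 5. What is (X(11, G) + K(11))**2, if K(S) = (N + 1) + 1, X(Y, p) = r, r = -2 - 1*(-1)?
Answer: 4/9 ≈ 0.44444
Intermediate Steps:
N = -5/3 (N = 5/(-8 + 5) = 5/(-3) = 5*(-1/3) = -5/3 ≈ -1.6667)
r = -1 (r = -2 + 1 = -1)
G = -10 (G = -5*2 = -10)
X(Y, p) = -1
K(S) = 1/3 (K(S) = (-5/3 + 1) + 1 = -2/3 + 1 = 1/3)
(X(11, G) + K(11))**2 = (-1 + 1/3)**2 = (-2/3)**2 = 4/9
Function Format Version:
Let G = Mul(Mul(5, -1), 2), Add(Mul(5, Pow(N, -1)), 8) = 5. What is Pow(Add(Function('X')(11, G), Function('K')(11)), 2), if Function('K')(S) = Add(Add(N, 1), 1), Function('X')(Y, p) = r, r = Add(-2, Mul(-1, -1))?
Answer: Rational(4, 9) ≈ 0.44444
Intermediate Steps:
N = Rational(-5, 3) (N = Mul(5, Pow(Add(-8, 5), -1)) = Mul(5, Pow(-3, -1)) = Mul(5, Rational(-1, 3)) = Rational(-5, 3) ≈ -1.6667)
r = -1 (r = Add(-2, 1) = -1)
G = -10 (G = Mul(-5, 2) = -10)
Function('X')(Y, p) = -1
Function('K')(S) = Rational(1, 3) (Function('K')(S) = Add(Add(Rational(-5, 3), 1), 1) = Add(Rational(-2, 3), 1) = Rational(1, 3))
Pow(Add(Function('X')(11, G), Function('K')(11)), 2) = Pow(Add(-1, Rational(1, 3)), 2) = Pow(Rational(-2, 3), 2) = Rational(4, 9)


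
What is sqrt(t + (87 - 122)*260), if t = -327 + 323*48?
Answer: sqrt(6077) ≈ 77.955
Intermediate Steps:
t = 15177 (t = -327 + 15504 = 15177)
sqrt(t + (87 - 122)*260) = sqrt(15177 + (87 - 122)*260) = sqrt(15177 - 35*260) = sqrt(15177 - 9100) = sqrt(6077)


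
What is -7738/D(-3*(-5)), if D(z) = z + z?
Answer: -3869/15 ≈ -257.93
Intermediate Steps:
D(z) = 2*z
-7738/D(-3*(-5)) = -7738/(2*(-3*(-5))) = -7738/(2*15) = -7738/30 = -7738*1/30 = -3869/15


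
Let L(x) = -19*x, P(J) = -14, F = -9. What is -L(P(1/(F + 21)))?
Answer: -266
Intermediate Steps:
-L(P(1/(F + 21))) = -(-19)*(-14) = -1*266 = -266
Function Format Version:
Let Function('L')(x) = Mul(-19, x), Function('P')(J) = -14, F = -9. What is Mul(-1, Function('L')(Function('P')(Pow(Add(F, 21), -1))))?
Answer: -266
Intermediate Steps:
Mul(-1, Function('L')(Function('P')(Pow(Add(F, 21), -1)))) = Mul(-1, Mul(-19, -14)) = Mul(-1, 266) = -266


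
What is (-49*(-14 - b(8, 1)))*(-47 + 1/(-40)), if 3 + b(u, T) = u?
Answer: -1751211/40 ≈ -43780.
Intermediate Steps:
b(u, T) = -3 + u
(-49*(-14 - b(8, 1)))*(-47 + 1/(-40)) = (-49*(-14 - (-3 + 8)))*(-47 + 1/(-40)) = (-49*(-14 - 1*5))*(-47 - 1/40) = -49*(-14 - 5)*(-1881/40) = -49*(-19)*(-1881/40) = 931*(-1881/40) = -1751211/40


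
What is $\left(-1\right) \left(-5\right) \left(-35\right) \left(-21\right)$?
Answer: $3675$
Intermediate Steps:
$\left(-1\right) \left(-5\right) \left(-35\right) \left(-21\right) = 5 \left(-35\right) \left(-21\right) = \left(-175\right) \left(-21\right) = 3675$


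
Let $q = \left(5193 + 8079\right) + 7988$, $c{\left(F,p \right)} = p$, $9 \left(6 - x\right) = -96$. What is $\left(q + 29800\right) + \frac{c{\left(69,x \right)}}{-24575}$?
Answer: $\frac{150575938}{2949} \approx 51060.0$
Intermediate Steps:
$x = \frac{50}{3}$ ($x = 6 - - \frac{32}{3} = 6 + \frac{32}{3} = \frac{50}{3} \approx 16.667$)
$q = 21260$ ($q = 13272 + 7988 = 21260$)
$\left(q + 29800\right) + \frac{c{\left(69,x \right)}}{-24575} = \left(21260 + 29800\right) + \frac{50}{3 \left(-24575\right)} = 51060 + \frac{50}{3} \left(- \frac{1}{24575}\right) = 51060 - \frac{2}{2949} = \frac{150575938}{2949}$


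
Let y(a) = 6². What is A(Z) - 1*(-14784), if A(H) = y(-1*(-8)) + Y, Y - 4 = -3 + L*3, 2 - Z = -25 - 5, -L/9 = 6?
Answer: 14659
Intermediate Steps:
y(a) = 36
L = -54 (L = -9*6 = -54)
Z = 32 (Z = 2 - (-25 - 5) = 2 - 1*(-30) = 2 + 30 = 32)
Y = -161 (Y = 4 + (-3 - 54*3) = 4 + (-3 - 162) = 4 - 165 = -161)
A(H) = -125 (A(H) = 36 - 161 = -125)
A(Z) - 1*(-14784) = -125 - 1*(-14784) = -125 + 14784 = 14659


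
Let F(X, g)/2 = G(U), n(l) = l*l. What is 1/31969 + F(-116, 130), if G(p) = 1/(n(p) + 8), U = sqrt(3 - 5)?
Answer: 31972/95907 ≈ 0.33336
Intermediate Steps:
n(l) = l**2
U = I*sqrt(2) (U = sqrt(-2) = I*sqrt(2) ≈ 1.4142*I)
G(p) = 1/(8 + p**2) (G(p) = 1/(p**2 + 8) = 1/(8 + p**2))
F(X, g) = 1/3 (F(X, g) = 2/(8 + (I*sqrt(2))**2) = 2/(8 - 2) = 2/6 = 2*(1/6) = 1/3)
1/31969 + F(-116, 130) = 1/31969 + 1/3 = 31972/95907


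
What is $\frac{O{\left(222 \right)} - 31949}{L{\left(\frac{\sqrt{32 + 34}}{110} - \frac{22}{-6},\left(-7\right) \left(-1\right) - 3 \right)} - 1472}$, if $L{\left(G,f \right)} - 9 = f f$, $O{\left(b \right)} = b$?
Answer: $\frac{31727}{1447} \approx 21.926$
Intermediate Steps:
$L{\left(G,f \right)} = 9 + f^{2}$ ($L{\left(G,f \right)} = 9 + f f = 9 + f^{2}$)
$\frac{O{\left(222 \right)} - 31949}{L{\left(\frac{\sqrt{32 + 34}}{110} - \frac{22}{-6},\left(-7\right) \left(-1\right) - 3 \right)} - 1472} = \frac{222 - 31949}{\left(9 + \left(\left(-7\right) \left(-1\right) - 3\right)^{2}\right) - 1472} = - \frac{31727}{\left(9 + \left(7 - 3\right)^{2}\right) - 1472} = - \frac{31727}{\left(9 + 4^{2}\right) - 1472} = - \frac{31727}{\left(9 + 16\right) - 1472} = - \frac{31727}{25 - 1472} = - \frac{31727}{-1447} = \left(-31727\right) \left(- \frac{1}{1447}\right) = \frac{31727}{1447}$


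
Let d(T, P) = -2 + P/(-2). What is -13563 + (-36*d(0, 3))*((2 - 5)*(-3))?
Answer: -12429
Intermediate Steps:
d(T, P) = -2 - P/2 (d(T, P) = -2 + P*(-1/2) = -2 - P/2)
-13563 + (-36*d(0, 3))*((2 - 5)*(-3)) = -13563 + (-36*(-2 - 1/2*3))*((2 - 5)*(-3)) = -13563 + (-36*(-2 - 3/2))*(-3*(-3)) = -13563 - 36*(-7/2)*9 = -13563 + 126*9 = -13563 + 1134 = -12429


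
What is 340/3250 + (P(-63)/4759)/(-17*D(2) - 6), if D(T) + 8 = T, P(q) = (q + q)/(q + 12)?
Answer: 44013507/420695600 ≈ 0.10462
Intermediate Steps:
P(q) = 2*q/(12 + q) (P(q) = (2*q)/(12 + q) = 2*q/(12 + q))
D(T) = -8 + T
340/3250 + (P(-63)/4759)/(-17*D(2) - 6) = 340/3250 + ((2*(-63)/(12 - 63))/4759)/(-17*(-8 + 2) - 6) = 340*(1/3250) + ((2*(-63)/(-51))*(1/4759))/(-17*(-6) - 6) = 34/325 + ((2*(-63)*(-1/51))*(1/4759))/(102 - 6) = 34/325 + ((42/17)*(1/4759))/96 = 34/325 + (42/80903)*(1/96) = 34/325 + 7/1294448 = 44013507/420695600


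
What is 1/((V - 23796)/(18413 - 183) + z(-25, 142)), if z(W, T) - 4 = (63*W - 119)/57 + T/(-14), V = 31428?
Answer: -3636885/128903951 ≈ -0.028214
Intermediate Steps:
z(W, T) = 109/57 - T/14 + 21*W/19 (z(W, T) = 4 + ((63*W - 119)/57 + T/(-14)) = 4 + ((-119 + 63*W)*(1/57) + T*(-1/14)) = 4 + ((-119/57 + 21*W/19) - T/14) = 4 + (-119/57 - T/14 + 21*W/19) = 109/57 - T/14 + 21*W/19)
1/((V - 23796)/(18413 - 183) + z(-25, 142)) = 1/((31428 - 23796)/(18413 - 183) + (109/57 - 1/14*142 + (21/19)*(-25))) = 1/(7632/18230 + (109/57 - 71/7 - 525/19)) = 1/(7632*(1/18230) - 14309/399) = 1/(3816/9115 - 14309/399) = 1/(-128903951/3636885) = -3636885/128903951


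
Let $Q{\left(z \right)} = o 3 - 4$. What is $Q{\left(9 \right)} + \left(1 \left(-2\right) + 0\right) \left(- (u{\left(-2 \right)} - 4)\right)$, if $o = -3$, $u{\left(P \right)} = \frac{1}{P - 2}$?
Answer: $- \frac{43}{2} \approx -21.5$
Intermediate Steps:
$u{\left(P \right)} = \frac{1}{-2 + P}$
$Q{\left(z \right)} = -13$ ($Q{\left(z \right)} = \left(-3\right) 3 - 4 = -9 - 4 = -13$)
$Q{\left(9 \right)} + \left(1 \left(-2\right) + 0\right) \left(- (u{\left(-2 \right)} - 4)\right) = -13 + \left(1 \left(-2\right) + 0\right) \left(- (\frac{1}{-2 - 2} - 4)\right) = -13 + \left(-2 + 0\right) \left(- (\frac{1}{-4} - 4)\right) = -13 - 2 \left(- (- \frac{1}{4} - 4)\right) = -13 - 2 \left(\left(-1\right) \left(- \frac{17}{4}\right)\right) = -13 - \frac{17}{2} = - \frac{43}{2}$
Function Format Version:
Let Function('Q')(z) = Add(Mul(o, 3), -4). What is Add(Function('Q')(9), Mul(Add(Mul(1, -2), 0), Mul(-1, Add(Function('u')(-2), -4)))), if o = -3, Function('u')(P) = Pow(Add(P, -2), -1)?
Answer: Rational(-43, 2) ≈ -21.500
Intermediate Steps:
Function('u')(P) = Pow(Add(-2, P), -1)
Function('Q')(z) = -13 (Function('Q')(z) = Add(Mul(-3, 3), -4) = Add(-9, -4) = -13)
Add(Function('Q')(9), Mul(Add(Mul(1, -2), 0), Mul(-1, Add(Function('u')(-2), -4)))) = Add(-13, Mul(Add(Mul(1, -2), 0), Mul(-1, Add(Pow(Add(-2, -2), -1), -4)))) = Add(-13, Mul(Add(-2, 0), Mul(-1, Add(Pow(-4, -1), -4)))) = Add(-13, Mul(-2, Mul(-1, Add(Rational(-1, 4), -4)))) = Add(-13, Mul(-2, Mul(-1, Rational(-17, 4)))) = Add(-13, Mul(-2, Rational(17, 4))) = Add(-13, Rational(-17, 2)) = Rational(-43, 2)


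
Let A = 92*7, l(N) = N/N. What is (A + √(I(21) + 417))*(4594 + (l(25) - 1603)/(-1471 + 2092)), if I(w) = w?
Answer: 8870624/3 + 316808*√438/69 ≈ 3.0530e+6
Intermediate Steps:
l(N) = 1
A = 644
(A + √(I(21) + 417))*(4594 + (l(25) - 1603)/(-1471 + 2092)) = (644 + √(21 + 417))*(4594 + (1 - 1603)/(-1471 + 2092)) = (644 + √438)*(4594 - 1602/621) = (644 + √438)*(4594 - 1602*1/621) = (644 + √438)*(4594 - 178/69) = (644 + √438)*(316808/69) = 8870624/3 + 316808*√438/69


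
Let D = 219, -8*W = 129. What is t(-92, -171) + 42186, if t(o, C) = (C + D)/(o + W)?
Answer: 36490506/865 ≈ 42186.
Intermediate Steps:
W = -129/8 (W = -1/8*129 = -129/8 ≈ -16.125)
t(o, C) = (219 + C)/(-129/8 + o) (t(o, C) = (C + 219)/(o - 129/8) = (219 + C)/(-129/8 + o))
t(-92, -171) + 42186 = 8*(219 - 171)/(-129 + 8*(-92)) + 42186 = 8*48/(-129 - 736) + 42186 = 8*48/(-865) + 42186 = 8*(-1/865)*48 + 42186 = -384/865 + 42186 = 36490506/865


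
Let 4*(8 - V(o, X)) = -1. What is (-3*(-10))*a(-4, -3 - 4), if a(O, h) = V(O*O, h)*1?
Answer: 495/2 ≈ 247.50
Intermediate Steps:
V(o, X) = 33/4 (V(o, X) = 8 - ¼*(-1) = 8 + ¼ = 33/4)
a(O, h) = 33/4 (a(O, h) = (33/4)*1 = 33/4)
(-3*(-10))*a(-4, -3 - 4) = -3*(-10)*(33/4) = 30*(33/4) = 495/2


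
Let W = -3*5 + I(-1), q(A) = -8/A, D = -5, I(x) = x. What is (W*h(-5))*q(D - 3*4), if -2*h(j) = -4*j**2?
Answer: -6400/17 ≈ -376.47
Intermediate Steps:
h(j) = 2*j**2 (h(j) = -(-2)*j**2 = 2*j**2)
W = -16 (W = -3*5 - 1 = -15 - 1 = -16)
(W*h(-5))*q(D - 3*4) = (-32*(-5)**2)*(-8/(-5 - 3*4)) = (-32*25)*(-8/(-5 - 12)) = (-16*50)*(-8/(-17)) = -(-6400)*(-1)/17 = -800*8/17 = -6400/17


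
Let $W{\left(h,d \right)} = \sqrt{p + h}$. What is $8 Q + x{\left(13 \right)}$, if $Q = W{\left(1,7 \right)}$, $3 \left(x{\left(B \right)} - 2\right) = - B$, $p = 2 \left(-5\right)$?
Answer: $- \frac{7}{3} + 24 i \approx -2.3333 + 24.0 i$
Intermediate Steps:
$p = -10$
$x{\left(B \right)} = 2 - \frac{B}{3}$ ($x{\left(B \right)} = 2 + \frac{\left(-1\right) B}{3} = 2 - \frac{B}{3}$)
$W{\left(h,d \right)} = \sqrt{-10 + h}$
$Q = 3 i$ ($Q = \sqrt{-10 + 1} = \sqrt{-9} = 3 i \approx 3.0 i$)
$8 Q + x{\left(13 \right)} = 8 \cdot 3 i + \left(2 - \frac{13}{3}\right) = 24 i + \left(2 - \frac{13}{3}\right) = 24 i - \frac{7}{3} = - \frac{7}{3} + 24 i$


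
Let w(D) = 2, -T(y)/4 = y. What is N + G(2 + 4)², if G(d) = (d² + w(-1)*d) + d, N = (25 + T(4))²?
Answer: 2997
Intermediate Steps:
T(y) = -4*y
N = 81 (N = (25 - 4*4)² = (25 - 16)² = 9² = 81)
G(d) = d² + 3*d (G(d) = (d² + 2*d) + d = d² + 3*d)
N + G(2 + 4)² = 81 + ((2 + 4)*(3 + (2 + 4)))² = 81 + (6*(3 + 6))² = 81 + (6*9)² = 81 + 54² = 81 + 2916 = 2997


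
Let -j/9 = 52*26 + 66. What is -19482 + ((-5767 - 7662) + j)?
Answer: -45673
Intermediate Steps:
j = -12762 (j = -9*(52*26 + 66) = -9*(1352 + 66) = -9*1418 = -12762)
-19482 + ((-5767 - 7662) + j) = -19482 + ((-5767 - 7662) - 12762) = -19482 + (-13429 - 12762) = -19482 - 26191 = -45673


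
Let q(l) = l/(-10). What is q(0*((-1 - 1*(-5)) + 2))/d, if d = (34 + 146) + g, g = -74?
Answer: 0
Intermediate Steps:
q(l) = -l/10 (q(l) = l*(-⅒) = -l/10)
d = 106 (d = (34 + 146) - 74 = 180 - 74 = 106)
q(0*((-1 - 1*(-5)) + 2))/d = -0*((-1 - 1*(-5)) + 2)/106 = -0*((-1 + 5) + 2)*(1/106) = -0*(4 + 2)*(1/106) = -0*6*(1/106) = -⅒*0*(1/106) = 0*(1/106) = 0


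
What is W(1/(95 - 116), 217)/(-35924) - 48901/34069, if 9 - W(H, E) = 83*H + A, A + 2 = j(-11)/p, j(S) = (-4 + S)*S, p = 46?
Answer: -242480729105/168897476328 ≈ -1.4357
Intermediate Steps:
j(S) = S*(-4 + S)
A = 73/46 (A = -2 - 11*(-4 - 11)/46 = -2 - 11*(-15)*(1/46) = -2 + 165*(1/46) = -2 + 165/46 = 73/46 ≈ 1.5870)
W(H, E) = 341/46 - 83*H (W(H, E) = 9 - (83*H + 73/46) = 9 - (73/46 + 83*H) = 9 + (-73/46 - 83*H) = 341/46 - 83*H)
W(1/(95 - 116), 217)/(-35924) - 48901/34069 = (341/46 - 83/(95 - 116))/(-35924) - 48901/34069 = (341/46 - 83/(-21))*(-1/35924) - 48901*1/34069 = (341/46 - 83*(-1/21))*(-1/35924) - 48901/34069 = (341/46 + 83/21)*(-1/35924) - 48901/34069 = (10979/966)*(-1/35924) - 48901/34069 = -10979/34702584 - 48901/34069 = -242480729105/168897476328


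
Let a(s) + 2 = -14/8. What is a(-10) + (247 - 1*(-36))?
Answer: 1117/4 ≈ 279.25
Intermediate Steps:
a(s) = -15/4 (a(s) = -2 - 14/8 = -2 - 14*⅛ = -2 - 7/4 = -15/4)
a(-10) + (247 - 1*(-36)) = -15/4 + (247 - 1*(-36)) = -15/4 + (247 + 36) = -15/4 + 283 = 1117/4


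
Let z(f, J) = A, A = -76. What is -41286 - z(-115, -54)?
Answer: -41210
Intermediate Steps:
z(f, J) = -76
-41286 - z(-115, -54) = -41286 - 1*(-76) = -41286 + 76 = -41210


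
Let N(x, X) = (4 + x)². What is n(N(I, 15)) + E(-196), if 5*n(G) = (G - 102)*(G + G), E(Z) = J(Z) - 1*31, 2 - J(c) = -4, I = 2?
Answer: -4877/5 ≈ -975.40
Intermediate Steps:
J(c) = 6 (J(c) = 2 - 1*(-4) = 2 + 4 = 6)
E(Z) = -25 (E(Z) = 6 - 1*31 = 6 - 31 = -25)
n(G) = 2*G*(-102 + G)/5 (n(G) = ((G - 102)*(G + G))/5 = ((-102 + G)*(2*G))/5 = (2*G*(-102 + G))/5 = 2*G*(-102 + G)/5)
n(N(I, 15)) + E(-196) = 2*(4 + 2)²*(-102 + (4 + 2)²)/5 - 25 = (⅖)*6²*(-102 + 6²) - 25 = (⅖)*36*(-102 + 36) - 25 = (⅖)*36*(-66) - 25 = -4752/5 - 25 = -4877/5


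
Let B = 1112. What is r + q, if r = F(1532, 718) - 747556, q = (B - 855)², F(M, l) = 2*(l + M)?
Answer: -677007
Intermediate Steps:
F(M, l) = 2*M + 2*l (F(M, l) = 2*(M + l) = 2*M + 2*l)
q = 66049 (q = (1112 - 855)² = 257² = 66049)
r = -743056 (r = (2*1532 + 2*718) - 747556 = (3064 + 1436) - 747556 = 4500 - 747556 = -743056)
r + q = -743056 + 66049 = -677007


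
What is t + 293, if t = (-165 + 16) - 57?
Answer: 87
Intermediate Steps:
t = -206 (t = -149 - 57 = -206)
t + 293 = -206 + 293 = 87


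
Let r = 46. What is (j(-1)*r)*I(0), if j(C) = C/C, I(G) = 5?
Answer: 230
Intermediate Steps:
j(C) = 1
(j(-1)*r)*I(0) = (1*46)*5 = 46*5 = 230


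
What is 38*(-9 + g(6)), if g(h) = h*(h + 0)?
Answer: 1026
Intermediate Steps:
g(h) = h² (g(h) = h*h = h²)
38*(-9 + g(6)) = 38*(-9 + 6²) = 38*(-9 + 36) = 38*27 = 1026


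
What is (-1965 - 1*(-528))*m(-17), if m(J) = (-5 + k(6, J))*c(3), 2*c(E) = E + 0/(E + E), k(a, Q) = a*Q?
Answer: 461277/2 ≈ 2.3064e+5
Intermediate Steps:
k(a, Q) = Q*a
c(E) = E/2 (c(E) = (E + 0/(E + E))/2 = (E + 0/(2*E))/2 = (E + (1/(2*E))*0)/2 = (E + 0)/2 = E/2)
m(J) = -15/2 + 9*J (m(J) = (-5 + J*6)*((½)*3) = (-5 + 6*J)*(3/2) = -15/2 + 9*J)
(-1965 - 1*(-528))*m(-17) = (-1965 - 1*(-528))*(-15/2 + 9*(-17)) = (-1965 + 528)*(-15/2 - 153) = -1437*(-321/2) = 461277/2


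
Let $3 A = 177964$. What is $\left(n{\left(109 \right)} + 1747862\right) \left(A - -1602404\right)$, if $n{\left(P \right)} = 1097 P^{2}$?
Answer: $\frac{73687476727144}{3} \approx 2.4562 \cdot 10^{13}$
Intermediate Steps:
$A = \frac{177964}{3}$ ($A = \frac{1}{3} \cdot 177964 = \frac{177964}{3} \approx 59321.0$)
$\left(n{\left(109 \right)} + 1747862\right) \left(A - -1602404\right) = \left(1097 \cdot 109^{2} + 1747862\right) \left(\frac{177964}{3} - -1602404\right) = \left(1097 \cdot 11881 + 1747862\right) \left(\frac{177964}{3} + 1602404\right) = \left(13033457 + 1747862\right) \frac{4985176}{3} = 14781319 \cdot \frac{4985176}{3} = \frac{73687476727144}{3}$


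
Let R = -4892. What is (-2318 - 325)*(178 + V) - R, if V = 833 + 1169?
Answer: -5756848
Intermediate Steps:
V = 2002
(-2318 - 325)*(178 + V) - R = (-2318 - 325)*(178 + 2002) - 1*(-4892) = -2643*2180 + 4892 = -5761740 + 4892 = -5756848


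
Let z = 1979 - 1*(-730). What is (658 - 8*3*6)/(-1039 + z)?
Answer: 257/835 ≈ 0.30778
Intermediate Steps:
z = 2709 (z = 1979 + 730 = 2709)
(658 - 8*3*6)/(-1039 + z) = (658 - 8*3*6)/(-1039 + 2709) = (658 - 24*6)/1670 = (658 - 144)*(1/1670) = 514*(1/1670) = 257/835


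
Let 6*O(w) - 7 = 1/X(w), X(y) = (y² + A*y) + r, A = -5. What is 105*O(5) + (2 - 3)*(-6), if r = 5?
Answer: 132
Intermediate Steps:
X(y) = 5 + y² - 5*y (X(y) = (y² - 5*y) + 5 = 5 + y² - 5*y)
O(w) = 7/6 + 1/(6*(5 + w² - 5*w))
105*O(5) + (2 - 3)*(-6) = 105*((36 - 35*5 + 7*5²)/(6*(5 + 5² - 5*5))) + (2 - 3)*(-6) = 105*((36 - 175 + 7*25)/(6*(5 + 25 - 25))) - 1*(-6) = 105*((⅙)*(36 - 175 + 175)/5) + 6 = 105*((⅙)*(⅕)*36) + 6 = 105*(6/5) + 6 = 126 + 6 = 132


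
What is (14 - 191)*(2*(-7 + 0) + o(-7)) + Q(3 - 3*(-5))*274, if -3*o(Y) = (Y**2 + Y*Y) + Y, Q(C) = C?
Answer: 12779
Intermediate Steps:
o(Y) = -2*Y**2/3 - Y/3 (o(Y) = -((Y**2 + Y*Y) + Y)/3 = -((Y**2 + Y**2) + Y)/3 = -(2*Y**2 + Y)/3 = -(Y + 2*Y**2)/3 = -2*Y**2/3 - Y/3)
(14 - 191)*(2*(-7 + 0) + o(-7)) + Q(3 - 3*(-5))*274 = (14 - 191)*(2*(-7 + 0) - 1/3*(-7)*(1 + 2*(-7))) + (3 - 3*(-5))*274 = -177*(2*(-7) - 1/3*(-7)*(1 - 14)) + (3 + 15)*274 = -177*(-14 - 1/3*(-7)*(-13)) + 18*274 = -177*(-14 - 91/3) + 4932 = -177*(-133/3) + 4932 = 7847 + 4932 = 12779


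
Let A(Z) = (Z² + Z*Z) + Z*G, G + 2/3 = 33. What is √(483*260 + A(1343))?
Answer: √33986715/3 ≈ 1943.3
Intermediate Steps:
G = 97/3 (G = -⅔ + 33 = 97/3 ≈ 32.333)
A(Z) = 2*Z² + 97*Z/3 (A(Z) = (Z² + Z*Z) + Z*(97/3) = (Z² + Z²) + 97*Z/3 = 2*Z² + 97*Z/3)
√(483*260 + A(1343)) = √(483*260 + (⅓)*1343*(97 + 6*1343)) = √(125580 + (⅓)*1343*(97 + 8058)) = √(125580 + (⅓)*1343*8155) = √(125580 + 10952165/3) = √(11328905/3) = √33986715/3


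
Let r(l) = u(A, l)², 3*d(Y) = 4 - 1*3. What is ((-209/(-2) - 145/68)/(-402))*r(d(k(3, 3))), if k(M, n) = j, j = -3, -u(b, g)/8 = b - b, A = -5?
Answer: 0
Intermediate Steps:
u(b, g) = 0 (u(b, g) = -8*(b - b) = -8*0 = 0)
k(M, n) = -3
d(Y) = ⅓ (d(Y) = (4 - 1*3)/3 = (4 - 3)/3 = (⅓)*1 = ⅓)
r(l) = 0 (r(l) = 0² = 0)
((-209/(-2) - 145/68)/(-402))*r(d(k(3, 3))) = ((-209/(-2) - 145/68)/(-402))*0 = ((-209*(-½) - 145*1/68)*(-1/402))*0 = ((209/2 - 145/68)*(-1/402))*0 = ((6961/68)*(-1/402))*0 = -6961/27336*0 = 0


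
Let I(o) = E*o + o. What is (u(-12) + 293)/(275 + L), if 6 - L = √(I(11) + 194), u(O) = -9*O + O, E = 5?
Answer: 109309/78701 + 778*√65/78701 ≈ 1.4686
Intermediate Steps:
u(O) = -8*O
I(o) = 6*o (I(o) = 5*o + o = 6*o)
L = 6 - 2*√65 (L = 6 - √(6*11 + 194) = 6 - √(66 + 194) = 6 - √260 = 6 - 2*√65 ≈ -10.125)
(u(-12) + 293)/(275 + L) = (-8*(-12) + 293)/(275 + (6 - 2*√65)) = (96 + 293)/(281 - 2*√65) = 389/(281 - 2*√65)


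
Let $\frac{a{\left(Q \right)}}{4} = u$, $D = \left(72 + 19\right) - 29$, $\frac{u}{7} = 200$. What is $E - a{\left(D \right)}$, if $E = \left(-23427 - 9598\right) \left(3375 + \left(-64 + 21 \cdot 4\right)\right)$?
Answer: $-112125475$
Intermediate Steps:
$u = 1400$ ($u = 7 \cdot 200 = 1400$)
$D = 62$ ($D = 91 - 29 = 62$)
$a{\left(Q \right)} = 5600$ ($a{\left(Q \right)} = 4 \cdot 1400 = 5600$)
$E = -112119875$ ($E = - 33025 \left(3375 + \left(-64 + 84\right)\right) = - 33025 \left(3375 + 20\right) = \left(-33025\right) 3395 = -112119875$)
$E - a{\left(D \right)} = -112119875 - 5600 = -112125475$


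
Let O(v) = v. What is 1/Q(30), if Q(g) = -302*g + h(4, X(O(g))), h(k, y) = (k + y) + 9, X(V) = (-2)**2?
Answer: -1/9043 ≈ -0.00011058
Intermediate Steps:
X(V) = 4
h(k, y) = 9 + k + y
Q(g) = 17 - 302*g (Q(g) = -302*g + (9 + 4 + 4) = -302*g + 17 = 17 - 302*g)
1/Q(30) = 1/(17 - 302*30) = 1/(17 - 9060) = 1/(-9043) = -1/9043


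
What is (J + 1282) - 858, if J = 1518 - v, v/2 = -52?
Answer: 2046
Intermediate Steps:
v = -104 (v = 2*(-52) = -104)
J = 1622 (J = 1518 - 1*(-104) = 1518 + 104 = 1622)
(J + 1282) - 858 = (1622 + 1282) - 858 = 2904 - 858 = 2046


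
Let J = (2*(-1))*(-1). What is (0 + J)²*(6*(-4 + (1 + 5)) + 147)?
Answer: 636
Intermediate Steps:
J = 2 (J = -2*(-1) = 2)
(0 + J)²*(6*(-4 + (1 + 5)) + 147) = (0 + 2)²*(6*(-4 + (1 + 5)) + 147) = 2²*(6*(-4 + 6) + 147) = 4*(6*2 + 147) = 4*(12 + 147) = 4*159 = 636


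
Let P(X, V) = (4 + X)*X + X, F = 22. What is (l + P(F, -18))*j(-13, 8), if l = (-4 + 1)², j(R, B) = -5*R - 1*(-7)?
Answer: 43416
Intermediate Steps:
P(X, V) = X + X*(4 + X) (P(X, V) = X*(4 + X) + X = X + X*(4 + X))
j(R, B) = 7 - 5*R (j(R, B) = -5*R + 7 = 7 - 5*R)
l = 9 (l = (-3)² = 9)
(l + P(F, -18))*j(-13, 8) = (9 + 22*(5 + 22))*(7 - 5*(-13)) = (9 + 22*27)*(7 + 65) = (9 + 594)*72 = 603*72 = 43416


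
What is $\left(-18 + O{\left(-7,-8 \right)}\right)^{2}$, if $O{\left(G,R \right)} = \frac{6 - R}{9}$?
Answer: $\frac{21904}{81} \approx 270.42$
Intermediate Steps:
$O{\left(G,R \right)} = \frac{2}{3} - \frac{R}{9}$ ($O{\left(G,R \right)} = \left(6 - R\right) \frac{1}{9} = \frac{2}{3} - \frac{R}{9}$)
$\left(-18 + O{\left(-7,-8 \right)}\right)^{2} = \left(-18 + \left(\frac{2}{3} - - \frac{8}{9}\right)\right)^{2} = \left(-18 + \left(\frac{2}{3} + \frac{8}{9}\right)\right)^{2} = \left(-18 + \frac{14}{9}\right)^{2} = \left(- \frac{148}{9}\right)^{2} = \frac{21904}{81}$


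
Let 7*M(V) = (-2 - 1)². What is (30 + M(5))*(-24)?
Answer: -5256/7 ≈ -750.86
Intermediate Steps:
M(V) = 9/7 (M(V) = (-2 - 1)²/7 = (⅐)*(-3)² = (⅐)*9 = 9/7)
(30 + M(5))*(-24) = (30 + 9/7)*(-24) = (219/7)*(-24) = -5256/7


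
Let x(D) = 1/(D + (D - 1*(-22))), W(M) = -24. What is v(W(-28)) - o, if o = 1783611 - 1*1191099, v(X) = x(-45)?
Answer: -40290817/68 ≈ -5.9251e+5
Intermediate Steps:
x(D) = 1/(22 + 2*D) (x(D) = 1/(D + (D + 22)) = 1/(D + (22 + D)) = 1/(22 + 2*D))
v(X) = -1/68 (v(X) = 1/(2*(11 - 45)) = (½)/(-34) = (½)*(-1/34) = -1/68)
o = 592512 (o = 1783611 - 1191099 = 592512)
v(W(-28)) - o = -1/68 - 1*592512 = -1/68 - 592512 = -40290817/68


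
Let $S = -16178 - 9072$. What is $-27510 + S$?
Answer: $-52760$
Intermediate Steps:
$S = -25250$
$-27510 + S = -27510 - 25250 = -52760$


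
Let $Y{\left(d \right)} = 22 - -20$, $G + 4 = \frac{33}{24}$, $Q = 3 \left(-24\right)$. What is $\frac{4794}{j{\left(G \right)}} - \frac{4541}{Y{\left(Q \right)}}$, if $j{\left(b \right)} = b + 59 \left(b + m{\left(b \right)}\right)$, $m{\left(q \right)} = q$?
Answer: $- \frac{36299}{294} \approx -123.47$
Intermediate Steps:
$Q = -72$
$G = - \frac{21}{8}$ ($G = -4 + \frac{33}{24} = -4 + 33 \cdot \frac{1}{24} = -4 + \frac{11}{8} = - \frac{21}{8} \approx -2.625$)
$j{\left(b \right)} = 119 b$ ($j{\left(b \right)} = b + 59 \left(b + b\right) = b + 59 \cdot 2 b = b + 118 b = 119 b$)
$Y{\left(d \right)} = 42$ ($Y{\left(d \right)} = 22 + 20 = 42$)
$\frac{4794}{j{\left(G \right)}} - \frac{4541}{Y{\left(Q \right)}} = \frac{4794}{119 \left(- \frac{21}{8}\right)} - \frac{4541}{42} = \frac{4794}{- \frac{2499}{8}} - \frac{4541}{42} = 4794 \left(- \frac{8}{2499}\right) - \frac{4541}{42} = - \frac{752}{49} - \frac{4541}{42} = - \frac{36299}{294}$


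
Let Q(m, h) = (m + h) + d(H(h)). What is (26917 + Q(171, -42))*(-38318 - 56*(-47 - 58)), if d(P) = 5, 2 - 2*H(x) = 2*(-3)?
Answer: -877480338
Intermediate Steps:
H(x) = 4 (H(x) = 1 - (-3) = 1 - ½*(-6) = 1 + 3 = 4)
Q(m, h) = 5 + h + m (Q(m, h) = (m + h) + 5 = (h + m) + 5 = 5 + h + m)
(26917 + Q(171, -42))*(-38318 - 56*(-47 - 58)) = (26917 + (5 - 42 + 171))*(-38318 - 56*(-47 - 58)) = (26917 + 134)*(-38318 - 56*(-105)) = 27051*(-38318 + 5880) = 27051*(-32438) = -877480338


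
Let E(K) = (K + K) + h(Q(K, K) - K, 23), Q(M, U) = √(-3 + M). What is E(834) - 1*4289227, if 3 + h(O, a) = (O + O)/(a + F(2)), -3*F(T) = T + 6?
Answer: -261546286/61 + 6*√831/61 ≈ -4.2876e+6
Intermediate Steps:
F(T) = -2 - T/3 (F(T) = -(T + 6)/3 = -(6 + T)/3 = -2 - T/3)
h(O, a) = -3 + 2*O/(-8/3 + a) (h(O, a) = -3 + (O + O)/(a + (-2 - ⅓*2)) = -3 + (2*O)/(a + (-2 - ⅔)) = -3 + (2*O)/(a - 8/3) = -3 + (2*O)/(-8/3 + a) = -3 + 2*O/(-8/3 + a))
E(K) = -3 + 6*√(-3 + K)/61 + 116*K/61 (E(K) = (K + K) + 3*(8 - 3*23 + 2*(√(-3 + K) - K))/(-8 + 3*23) = 2*K + 3*(8 - 69 + (-2*K + 2*√(-3 + K)))/(-8 + 69) = 2*K + 3*(-61 - 2*K + 2*√(-3 + K))/61 = 2*K + 3*(1/61)*(-61 - 2*K + 2*√(-3 + K)) = 2*K + (-3 - 6*K/61 + 6*√(-3 + K)/61) = -3 + 6*√(-3 + K)/61 + 116*K/61)
E(834) - 1*4289227 = (-3 + 6*√(-3 + 834)/61 + (116/61)*834) - 1*4289227 = (-3 + 6*√831/61 + 96744/61) - 4289227 = (96561/61 + 6*√831/61) - 4289227 = -261546286/61 + 6*√831/61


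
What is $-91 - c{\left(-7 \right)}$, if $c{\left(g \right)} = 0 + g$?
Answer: $-84$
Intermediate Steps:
$c{\left(g \right)} = g$
$-91 - c{\left(-7 \right)} = -91 - -7 = -91 + 7 = -84$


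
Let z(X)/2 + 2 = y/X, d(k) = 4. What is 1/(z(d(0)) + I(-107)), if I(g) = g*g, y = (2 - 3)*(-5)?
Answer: 2/22895 ≈ 8.7355e-5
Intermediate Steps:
y = 5 (y = -1*(-5) = 5)
I(g) = g²
z(X) = -4 + 10/X (z(X) = -4 + 2*(5/X) = -4 + 10/X)
1/(z(d(0)) + I(-107)) = 1/((-4 + 10/4) + (-107)²) = 1/((-4 + 10*(¼)) + 11449) = 1/((-4 + 5/2) + 11449) = 1/(-3/2 + 11449) = 1/(22895/2) = 2/22895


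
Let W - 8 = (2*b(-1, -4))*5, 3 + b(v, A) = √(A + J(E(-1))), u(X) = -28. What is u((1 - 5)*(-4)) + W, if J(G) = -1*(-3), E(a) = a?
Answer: -50 + 10*I ≈ -50.0 + 10.0*I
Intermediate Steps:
J(G) = 3
b(v, A) = -3 + √(3 + A) (b(v, A) = -3 + √(A + 3) = -3 + √(3 + A))
W = -22 + 10*I (W = 8 + (2*(-3 + √(3 - 4)))*5 = 8 + (2*(-3 + √(-1)))*5 = 8 + (2*(-3 + I))*5 = 8 + (-6 + 2*I)*5 = 8 + (-30 + 10*I) = -22 + 10*I ≈ -22.0 + 10.0*I)
u((1 - 5)*(-4)) + W = -28 + (-22 + 10*I) = -50 + 10*I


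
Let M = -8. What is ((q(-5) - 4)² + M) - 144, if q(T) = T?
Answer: -71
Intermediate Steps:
((q(-5) - 4)² + M) - 144 = ((-5 - 4)² - 8) - 144 = ((-9)² - 8) - 144 = (81 - 8) - 144 = 73 - 144 = -71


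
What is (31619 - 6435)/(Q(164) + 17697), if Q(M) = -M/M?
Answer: 787/553 ≈ 1.4231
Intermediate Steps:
Q(M) = -1 (Q(M) = -1*1 = -1)
(31619 - 6435)/(Q(164) + 17697) = (31619 - 6435)/(-1 + 17697) = 25184/17696 = 25184*(1/17696) = 787/553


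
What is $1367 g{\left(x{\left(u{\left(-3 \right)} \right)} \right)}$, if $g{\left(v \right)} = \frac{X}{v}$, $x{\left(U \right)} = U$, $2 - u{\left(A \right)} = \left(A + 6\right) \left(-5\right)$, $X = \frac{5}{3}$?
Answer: $\frac{6835}{51} \approx 134.02$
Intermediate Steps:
$X = \frac{5}{3}$ ($X = 5 \cdot \frac{1}{3} = \frac{5}{3} \approx 1.6667$)
$u{\left(A \right)} = 32 + 5 A$ ($u{\left(A \right)} = 2 - \left(A + 6\right) \left(-5\right) = 2 - \left(6 + A\right) \left(-5\right) = 2 - \left(-30 - 5 A\right) = 2 + \left(30 + 5 A\right) = 32 + 5 A$)
$g{\left(v \right)} = \frac{5}{3 v}$
$1367 g{\left(x{\left(u{\left(-3 \right)} \right)} \right)} = 1367 \frac{5}{3 \left(32 + 5 \left(-3\right)\right)} = 1367 \frac{5}{3 \left(32 - 15\right)} = 1367 \frac{5}{3 \cdot 17} = 1367 \cdot \frac{5}{3} \cdot \frac{1}{17} = 1367 \cdot \frac{5}{51} = \frac{6835}{51}$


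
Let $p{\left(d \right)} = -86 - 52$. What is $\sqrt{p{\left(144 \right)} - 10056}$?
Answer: $i \sqrt{10194} \approx 100.97 i$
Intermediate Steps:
$p{\left(d \right)} = -138$
$\sqrt{p{\left(144 \right)} - 10056} = \sqrt{-138 - 10056} = \sqrt{-10194} = i \sqrt{10194}$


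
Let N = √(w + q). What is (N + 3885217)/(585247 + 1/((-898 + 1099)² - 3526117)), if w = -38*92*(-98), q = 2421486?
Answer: 1934680437196/291429261693 + 3485716*√2764094/2040004831851 ≈ 6.6414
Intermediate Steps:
w = 342608 (w = -3496*(-98) = 342608)
N = √2764094 (N = √(342608 + 2421486) = √2764094 ≈ 1662.6)
(N + 3885217)/(585247 + 1/((-898 + 1099)² - 3526117)) = (√2764094 + 3885217)/(585247 + 1/((-898 + 1099)² - 3526117)) = (3885217 + √2764094)/(585247 + 1/(201² - 3526117)) = (3885217 + √2764094)/(585247 + 1/(40401 - 3526117)) = (3885217 + √2764094)/(585247 + 1/(-3485716)) = (3885217 + √2764094)/(585247 - 1/3485716) = (3885217 + √2764094)/(2040004831851/3485716) = (3885217 + √2764094)*(3485716/2040004831851) = 1934680437196/291429261693 + 3485716*√2764094/2040004831851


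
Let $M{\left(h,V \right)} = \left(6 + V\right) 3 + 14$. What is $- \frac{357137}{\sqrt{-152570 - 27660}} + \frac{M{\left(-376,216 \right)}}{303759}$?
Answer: $\frac{680}{303759} + \frac{357137 i \sqrt{180230}}{180230} \approx 0.0022386 + 841.24 i$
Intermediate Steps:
$M{\left(h,V \right)} = 32 + 3 V$ ($M{\left(h,V \right)} = \left(18 + 3 V\right) + 14 = 32 + 3 V$)
$- \frac{357137}{\sqrt{-152570 - 27660}} + \frac{M{\left(-376,216 \right)}}{303759} = - \frac{357137}{\sqrt{-152570 - 27660}} + \frac{32 + 3 \cdot 216}{303759} = - \frac{357137}{\sqrt{-180230}} + \left(32 + 648\right) \frac{1}{303759} = - \frac{357137}{i \sqrt{180230}} + 680 \cdot \frac{1}{303759} = - 357137 \left(- \frac{i \sqrt{180230}}{180230}\right) + \frac{680}{303759} = \frac{357137 i \sqrt{180230}}{180230} + \frac{680}{303759} = \frac{680}{303759} + \frac{357137 i \sqrt{180230}}{180230}$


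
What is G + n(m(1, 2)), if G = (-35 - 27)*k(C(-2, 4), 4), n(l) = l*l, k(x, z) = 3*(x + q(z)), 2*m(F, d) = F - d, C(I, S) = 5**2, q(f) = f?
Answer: -21575/4 ≈ -5393.8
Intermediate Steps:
C(I, S) = 25
m(F, d) = F/2 - d/2 (m(F, d) = (F - d)/2 = F/2 - d/2)
k(x, z) = 3*x + 3*z (k(x, z) = 3*(x + z) = 3*x + 3*z)
n(l) = l**2
G = -5394 (G = (-35 - 27)*(3*25 + 3*4) = -62*(75 + 12) = -62*87 = -5394)
G + n(m(1, 2)) = -5394 + ((1/2)*1 - 1/2*2)**2 = -5394 + (1/2 - 1)**2 = -5394 + (-1/2)**2 = -5394 + 1/4 = -21575/4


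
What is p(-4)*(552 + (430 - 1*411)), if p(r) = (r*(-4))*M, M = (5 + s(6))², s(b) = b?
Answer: 1105456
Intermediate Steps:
M = 121 (M = (5 + 6)² = 11² = 121)
p(r) = -484*r (p(r) = (r*(-4))*121 = -4*r*121 = -484*r)
p(-4)*(552 + (430 - 1*411)) = (-484*(-4))*(552 + (430 - 1*411)) = 1936*(552 + (430 - 411)) = 1936*(552 + 19) = 1936*571 = 1105456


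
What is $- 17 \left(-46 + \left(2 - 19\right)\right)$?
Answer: $1071$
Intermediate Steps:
$- 17 \left(-46 + \left(2 - 19\right)\right) = - 17 \left(-46 - 17\right) = \left(-17\right) \left(-63\right) = 1071$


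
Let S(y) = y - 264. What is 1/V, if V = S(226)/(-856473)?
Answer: 856473/38 ≈ 22539.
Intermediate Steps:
S(y) = -264 + y
V = 38/856473 (V = (-264 + 226)/(-856473) = -38*(-1/856473) = 38/856473 ≈ 4.4368e-5)
1/V = 1/(38/856473) = 856473/38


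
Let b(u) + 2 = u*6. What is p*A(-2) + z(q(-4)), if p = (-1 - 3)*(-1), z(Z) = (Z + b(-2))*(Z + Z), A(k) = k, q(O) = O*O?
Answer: 56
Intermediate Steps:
q(O) = O**2
b(u) = -2 + 6*u (b(u) = -2 + u*6 = -2 + 6*u)
z(Z) = 2*Z*(-14 + Z) (z(Z) = (Z + (-2 + 6*(-2)))*(Z + Z) = (Z + (-2 - 12))*(2*Z) = (Z - 14)*(2*Z) = (-14 + Z)*(2*Z) = 2*Z*(-14 + Z))
p = 4 (p = -4*(-1) = 4)
p*A(-2) + z(q(-4)) = 4*(-2) + 2*(-4)**2*(-14 + (-4)**2) = -8 + 2*16*(-14 + 16) = -8 + 2*16*2 = -8 + 64 = 56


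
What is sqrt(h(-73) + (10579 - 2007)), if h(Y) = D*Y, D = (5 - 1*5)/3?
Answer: 2*sqrt(2143) ≈ 92.585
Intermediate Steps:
D = 0 (D = (5 - 5)/3 = (1/3)*0 = 0)
h(Y) = 0 (h(Y) = 0*Y = 0)
sqrt(h(-73) + (10579 - 2007)) = sqrt(0 + (10579 - 2007)) = sqrt(0 + 8572) = sqrt(8572) = 2*sqrt(2143)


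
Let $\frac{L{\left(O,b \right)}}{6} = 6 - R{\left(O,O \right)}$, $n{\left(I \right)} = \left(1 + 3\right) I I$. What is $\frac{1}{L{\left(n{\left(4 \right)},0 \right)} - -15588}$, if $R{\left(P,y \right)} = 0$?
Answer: $\frac{1}{15624} \approx 6.4004 \cdot 10^{-5}$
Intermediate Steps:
$n{\left(I \right)} = 4 I^{2}$ ($n{\left(I \right)} = 4 I I = 4 I^{2}$)
$L{\left(O,b \right)} = 36$ ($L{\left(O,b \right)} = 6 \left(6 - 0\right) = 6 \left(6 + 0\right) = 6 \cdot 6 = 36$)
$\frac{1}{L{\left(n{\left(4 \right)},0 \right)} - -15588} = \frac{1}{36 - -15588} = \frac{1}{36 + 15588} = \frac{1}{15624}$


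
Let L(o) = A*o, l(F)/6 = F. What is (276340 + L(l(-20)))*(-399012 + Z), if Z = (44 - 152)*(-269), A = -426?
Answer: -121147101600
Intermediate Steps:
l(F) = 6*F
L(o) = -426*o
Z = 29052 (Z = -108*(-269) = 29052)
(276340 + L(l(-20)))*(-399012 + Z) = (276340 - 2556*(-20))*(-399012 + 29052) = (276340 - 426*(-120))*(-369960) = (276340 + 51120)*(-369960) = 327460*(-369960) = -121147101600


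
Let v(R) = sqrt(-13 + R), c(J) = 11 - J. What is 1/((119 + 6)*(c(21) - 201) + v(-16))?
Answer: -26375/695640654 - I*sqrt(29)/695640654 ≈ -3.7915e-5 - 7.7413e-9*I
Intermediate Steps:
1/((119 + 6)*(c(21) - 201) + v(-16)) = 1/((119 + 6)*((11 - 1*21) - 201) + sqrt(-13 - 16)) = 1/(125*((11 - 21) - 201) + sqrt(-29)) = 1/(125*(-10 - 201) + I*sqrt(29)) = 1/(125*(-211) + I*sqrt(29)) = 1/(-26375 + I*sqrt(29))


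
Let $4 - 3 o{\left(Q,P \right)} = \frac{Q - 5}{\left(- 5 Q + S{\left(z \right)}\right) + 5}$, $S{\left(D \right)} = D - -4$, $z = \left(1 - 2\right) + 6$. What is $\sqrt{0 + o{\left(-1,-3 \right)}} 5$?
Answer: $\frac{5 \sqrt{4674}}{57} \approx 5.9971$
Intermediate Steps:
$z = 5$ ($z = -1 + 6 = 5$)
$S{\left(D \right)} = 4 + D$ ($S{\left(D \right)} = D + 4 = 4 + D$)
$o{\left(Q,P \right)} = \frac{4}{3} - \frac{-5 + Q}{3 \left(14 - 5 Q\right)}$ ($o{\left(Q,P \right)} = \frac{4}{3} - \frac{\left(Q - 5\right) \frac{1}{\left(- 5 Q + \left(4 + 5\right)\right) + 5}}{3} = \frac{4}{3} - \frac{\left(-5 + Q\right) \frac{1}{\left(- 5 Q + 9\right) + 5}}{3} = \frac{4}{3} - \frac{\left(-5 + Q\right) \frac{1}{\left(9 - 5 Q\right) + 5}}{3} = \frac{4}{3} - \frac{\left(-5 + Q\right) \frac{1}{14 - 5 Q}}{3} = \frac{4}{3} - \frac{\frac{1}{14 - 5 Q} \left(-5 + Q\right)}{3} = \frac{4}{3} - \frac{-5 + Q}{3 \left(14 - 5 Q\right)}$)
$\sqrt{0 + o{\left(-1,-3 \right)}} 5 = \sqrt{0 + \frac{61 - -21}{3 \left(14 - -5\right)}} 5 = \sqrt{0 + \frac{61 + 21}{3 \left(14 + 5\right)}} 5 = \sqrt{0 + \frac{1}{3} \cdot \frac{1}{19} \cdot 82} \cdot 5 = \sqrt{0 + \frac{82}{57}} \cdot 5 = \sqrt{\frac{82}{57}} \cdot 5 = \frac{\sqrt{4674}}{57} \cdot 5 = \frac{5 \sqrt{4674}}{57}$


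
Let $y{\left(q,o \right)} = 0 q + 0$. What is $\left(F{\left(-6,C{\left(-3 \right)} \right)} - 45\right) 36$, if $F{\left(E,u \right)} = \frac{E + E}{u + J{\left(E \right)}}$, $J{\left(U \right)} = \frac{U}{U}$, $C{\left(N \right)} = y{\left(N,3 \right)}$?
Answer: $-2052$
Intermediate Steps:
$y{\left(q,o \right)} = 0$ ($y{\left(q,o \right)} = 0 + 0 = 0$)
$C{\left(N \right)} = 0$
$J{\left(U \right)} = 1$
$F{\left(E,u \right)} = \frac{2 E}{1 + u}$ ($F{\left(E,u \right)} = \frac{E + E}{u + 1} = \frac{2 E}{1 + u}$)
$\left(F{\left(-6,C{\left(-3 \right)} \right)} - 45\right) 36 = \left(2 \left(-6\right) \frac{1}{1 + 0} - 45\right) 36 = \left(2 \left(-6\right) 1^{-1} - 45\right) 36 = \left(2 \left(-6\right) 1 - 45\right) 36 = \left(-12 - 45\right) 36 = \left(-57\right) 36 = -2052$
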